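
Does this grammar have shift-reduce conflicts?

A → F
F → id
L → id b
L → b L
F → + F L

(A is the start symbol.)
No shift-reduce conflicts

A shift-reduce conflict occurs when an LR(0) state has both:
  - a complete (reduce) item [A → α .] (dot at the end), and
  - a shift item [B → β . c γ] (dot before a terminal).

Augment with A' → A and build the canonical LR(0) collection (I0 = CLOSURE({[A' → . A]}), then GOTO on every symbol after a dot until no new states appear). It has 11 states:
  I0: { [A → . F], [A' → . A], [F → . + F L], [F → . id] }  — shift
  I1: { [F → + . F L], [F → . + F L], [F → . id] }  — shift
  I2: { [A' → A .] }  — accept
  I3: { [A → F .] }  — reduce
  I4: { [F → id .] }  — reduce
  I5: { [F → + F . L], [L → . b L], [L → . id b] }  — shift
  I6: { [F → + F L .] }  — reduce
  I7: { [L → . b L], [L → . id b], [L → b . L] }  — shift
  I8: { [L → id . b] }  — shift
  I9: { [L → id b .] }  — reduce
  I10: { [L → b L .] }  — reduce

No state contains both a complete item and a shift item.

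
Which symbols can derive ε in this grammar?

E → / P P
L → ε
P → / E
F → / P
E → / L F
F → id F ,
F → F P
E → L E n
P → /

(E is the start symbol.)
{ 'L' }

A non-terminal is nullable if it can derive ε (the empty string): either it has an ε-production, or it has a production whose right-hand side consists entirely of nullable non-terminals.

ε-productions: L → ε
So L is immediately nullable.
No further non-terminal can be added: every production for the remaining non-terminals contains a terminal or a non-nullable non-terminal.
Nullable = { 'L' }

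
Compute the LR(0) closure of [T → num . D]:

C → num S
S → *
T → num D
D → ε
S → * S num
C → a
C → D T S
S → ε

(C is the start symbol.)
{ [D → .], [T → num . D] }

To compute CLOSURE, for each item [A → α.Bβ] where B is a non-terminal, add [B → .γ] for all productions B → γ; repeat for the newly added items until nothing changes.

Start with: [T → num . D]
  [T → num . D] has the dot before D: add [D → .]
No further items can be added.

CLOSURE = { [D → .], [T → num . D] }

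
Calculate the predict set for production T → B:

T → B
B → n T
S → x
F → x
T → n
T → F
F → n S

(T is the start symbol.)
{ 'n' }

PREDICT(T → B) = (FIRST(RHS) \ {ε}) ∪ (FOLLOW(T) if ε ∈ FIRST(RHS), i.e. RHS ⇒* ε)
FIRST(B) = { 'n' }
FIRST(B) = { 'n' }
ε ∉ FIRST(B), so FOLLOW(T) is not added.
PREDICT(T → B) = { 'n' }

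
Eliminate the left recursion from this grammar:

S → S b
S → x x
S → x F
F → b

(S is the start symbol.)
S is directly left-recursive. The standard transformation for
  A → A α₁ | ... | A α_m | β₁ | ... | β_n
is
  A  → β₁ A' | ... | β_n A'
  A' → α₁ A' | ... | α_m A' | ε

S → x x becomes S → x x S'
S → x F becomes S → x F S'
S → S b becomes S' → b S'
Add S' → ε

Productions for other non-terminals are unchanged:
  F → b

Resulting grammar:
S → x x S'
S → x F S'
S' → b S'
S' → ε
F → b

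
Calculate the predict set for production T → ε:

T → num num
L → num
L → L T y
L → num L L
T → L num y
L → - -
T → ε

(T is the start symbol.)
{ $, 'y' }

PREDICT(T → ε) = (FIRST(RHS) \ {ε}) ∪ (FOLLOW(T) if ε ∈ FIRST(RHS), i.e. RHS ⇒* ε)
The right-hand side is ε (FIRST(ε) = { ε }), so the predict set is FOLLOW(T) = { $, 'y' }
PREDICT(T → ε) = { $, 'y' }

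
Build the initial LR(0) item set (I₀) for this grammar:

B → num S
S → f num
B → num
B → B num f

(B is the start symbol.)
First, augment the grammar with B' → B
I₀ = CLOSURE({ [B' → . B] }):
  [B' → . B] has the dot before B: add [B → . num S], [B → . num], [B → . B num f]
No further items can be added.

I₀ = { [B → . B num f], [B → . num S], [B → . num], [B' → . B] }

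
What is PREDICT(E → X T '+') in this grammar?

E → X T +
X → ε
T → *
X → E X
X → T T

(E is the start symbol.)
PREDICT(E → X T '+') = (FIRST(RHS) \ {ε}) ∪ (FOLLOW(E) if ε ∈ FIRST(RHS), i.e. RHS ⇒* ε)
FIRST(X) = { '*', ε }
FIRST(T) = { '*' }
FIRST(X T '+') = { '*' }
ε ∉ FIRST(X T '+'), so FOLLOW(E) is not added.
PREDICT(E → X T '+') = { '*' }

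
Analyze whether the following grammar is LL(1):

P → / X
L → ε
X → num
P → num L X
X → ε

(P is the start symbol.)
A grammar is LL(1) if for each non-terminal N with multiple productions, the predict sets of those productions are pairwise disjoint, where PREDICT(N → α) = (FIRST(α) \ {ε}) ∪ (FOLLOW(N) if α ⇒* ε).

Relevant sets:
  FOLLOW(X) = { $ }

For P:
  PREDICT(P → '/' X) = { '/' }
  PREDICT(P → num L X) = { 'num' }
For X:
  PREDICT(X → num) = { 'num' }
  PREDICT(X → ε) = { $ }
L has a single production, so nothing to check there.

All predict sets are disjoint. The grammar IS LL(1).

Answer: Yes, the grammar is LL(1).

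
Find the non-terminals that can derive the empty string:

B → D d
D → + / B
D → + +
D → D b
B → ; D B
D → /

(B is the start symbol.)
There are no ε-productions, so no non-terminal can derive ε.
No non-terminals are nullable.

Answer: None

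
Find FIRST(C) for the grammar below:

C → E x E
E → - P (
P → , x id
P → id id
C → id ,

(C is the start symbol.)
FIRST sets of the other non-terminals involved (by the same procedure, iterated to a fixed point):
  FIRST(E) = { '-' }

From C → E x E:
  - E is a non-terminal: add FIRST(E) \ {ε} = { '-' }
    E is not nullable, so stop
From C → id ,:
  - id is a terminal: add 'id' and stop

Collecting: FIRST(C) = { '-', 'id' }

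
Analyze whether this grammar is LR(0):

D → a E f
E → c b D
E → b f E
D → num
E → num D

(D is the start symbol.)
Yes, the grammar is LR(0)

Augment with D' → D and build the canonical LR(0) collection (I0 = CLOSURE({[D' → . D]}), then GOTO on every symbol after a dot until no new states appear). It has 14 states:
  I0: { [D → . a E f], [D → . num], [D' → . D] }  — shift
  I1: { [D' → D .] }  — accept
  I2: { [D → a . E f], [E → . b f E], [E → . c b D], [E → . num D] }  — shift
  I3: { [D → num .] }  — reduce
  I4: { [D → a E . f] }  — shift
  I5: { [E → b . f E] }  — shift
  I6: { [E → c . b D] }  — shift
  I7: { [D → . a E f], [D → . num], [E → num . D] }  — shift
  I8: { [E → num D .] }  — reduce
  I9: { [D → . a E f], [D → . num], [E → c b . D] }  — shift
  I10: { [E → c b D .] }  — reduce
  I11: { [E → . b f E], [E → . c b D], [E → . num D], [E → b f . E] }  — shift
  I12: { [E → b f E .] }  — reduce
  I13: { [D → a E f .] }  — reduce

Every state is either a pure shift/goto state or contains exactly one complete item and nothing to shift — no conflicts. The grammar is LR(0).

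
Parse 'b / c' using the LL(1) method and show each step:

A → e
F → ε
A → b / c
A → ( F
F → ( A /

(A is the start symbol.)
LL(1) parsing maintains a stack (initially the start symbol over $) and the input. At each step: if the stack top is a terminal, match it against the current input token; if it is a non-terminal N, replace it with the RHS of M[N, lookahead] (the unique production whose predict set contains the lookahead).

Stack is shown with the top on the left.

Stack    Input    Action
------------------------
A $      b / c $  output A → b / c
b / c $  b / c $  match 'b'
/ c $    / c $    match '/'
c $      c $      match 'c'
$        $        accept

The string is accepted.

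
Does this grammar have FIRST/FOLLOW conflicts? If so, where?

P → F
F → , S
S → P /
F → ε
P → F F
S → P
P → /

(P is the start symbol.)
A FIRST/FOLLOW conflict occurs when a non-terminal N has a nullable alternative N → β (β ⇒* ε) and another alternative N → α with FIRST(α) ∩ FOLLOW(N) ≠ ∅: on such a lookahead the parser cannot decide between expanding α and letting N vanish via β.

Nullable non-terminals: F, P, S.
FIRST sets used below: FIRST(F) = { ',', ε }, FIRST(P) = { ',', '/', ε }

F: nullable alternative(s) F → ε; FOLLOW(F) = { $, ',', '/' }
  F → , S: FIRST \ {ε} = { ',' } — overlaps FOLLOW(F) on { ',' }: CONFLICT
  F → ε: FIRST \ {ε} = { } — this is the only nullable alternative, skip

P: nullable alternative(s) P → F, P → F F; FOLLOW(P) = { $, ',', '/' }
  P → F: FIRST \ {ε} = { ',' } — overlaps FOLLOW(P) on { ',' }: CONFLICT
  P → F F: FIRST \ {ε} = { ',' } — overlaps FOLLOW(P) on { ',' }: CONFLICT
  P → /: FIRST \ {ε} = { '/' } — overlaps FOLLOW(P) on { '/' }: CONFLICT

S: nullable alternative(s) S → P; FOLLOW(S) = { $, ',', '/' }
  S → P /: FIRST \ {ε} = { ',', '/' } — overlaps FOLLOW(S) on { ',', '/' }: CONFLICT
  S → P: FIRST \ {ε} = { ',', '/' } — this is the only nullable alternative, skip

So the grammar has 5 FIRST/FOLLOW conflicts (marked CONFLICT above).

Answer: Yes. P → F with FOLLOW(P) on { ',' }; P → F F with FOLLOW(P) on { ',' }; P → '/' with FOLLOW(P) on { '/' }; F → ',' S with FOLLOW(F) on { ',' }; S → P '/' with FOLLOW(S) on { ',', '/' }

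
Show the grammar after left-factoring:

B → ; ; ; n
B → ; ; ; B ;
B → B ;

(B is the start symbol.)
B → ; ; ; B'
B' → n
B' → B ;
B → B ;

Left-factoring transforms A → αβ₁ | αβ₂ into A → αA' and A' → β₁ | β₂
(α is the longest common prefix among the alternatives). Repeat until
no nonterminal has two alternatives with a common prefix.

Round 1: B has alternatives sharing prefix '; ; ;'. Introduce B': B → ; ; ; B'
  Add: B' → n
  Add: B' → B ;

No remaining common prefixes — done.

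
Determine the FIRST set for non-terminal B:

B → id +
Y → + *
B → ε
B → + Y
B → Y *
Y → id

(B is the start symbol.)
{ '+', 'id', ε }

FIRST sets of the other non-terminals involved (by the same procedure, iterated to a fixed point):
  FIRST(Y) = { '+', 'id' }

From B → id +:
  - id is a terminal: add 'id' and stop
From B → ε:
  - ε-production, so ε ∈ FIRST(B)
From B → + Y:
  - '+' is a terminal: add '+' and stop
From B → Y *:
  - Y is a non-terminal: add FIRST(Y) \ {ε} = { '+', 'id' }
    Y is not nullable, so stop

Collecting: FIRST(B) = { '+', 'id', ε }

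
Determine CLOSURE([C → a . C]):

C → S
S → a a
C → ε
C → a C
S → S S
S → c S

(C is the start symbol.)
Start with: [C → a . C]
  [C → a . C] has the dot before C: add [C → . S], [C → .], [C → . a C]
  [C → . S] has the dot before S: add [S → . a a], [S → . S S], [S → . c S]
No further items can be added.

CLOSURE = { [C → . S], [C → . a C], [C → .], [C → a . C], [S → . S S], [S → . a a], [S → . c S] }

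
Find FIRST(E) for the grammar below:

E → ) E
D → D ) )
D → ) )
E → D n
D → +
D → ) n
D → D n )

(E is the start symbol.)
{ ')', '+' }

To compute FIRST(E), examine every production with E on the left-hand side, reading each right-hand side left to right until a non-nullable symbol is reached.

FIRST sets of the other non-terminals involved (by the same procedure, iterated to a fixed point):
  FIRST(D) = { ')', '+' }

From E → ) E:
  - ')' is a terminal: add ')' and stop
From E → D n:
  - D is a non-terminal: add FIRST(D) \ {ε} = { ')', '+' }
    D is not nullable, so stop

Collecting: FIRST(E) = { ')', '+' }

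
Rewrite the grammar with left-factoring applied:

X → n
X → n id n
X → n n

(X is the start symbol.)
Left-factoring transforms A → αβ₁ | αβ₂ into A → αA' and A' → β₁ | β₂
(α is the longest common prefix among the alternatives). Repeat until
no nonterminal has two alternatives with a common prefix.

Round 1: X has alternatives sharing prefix 'n'. Introduce X': X → n X'
  Add: X' → ε
  Add: X' → id n
  Add: X' → n

No remaining common prefixes — done.

Resulting grammar:
X → n X'
X' → ε
X' → id n
X' → n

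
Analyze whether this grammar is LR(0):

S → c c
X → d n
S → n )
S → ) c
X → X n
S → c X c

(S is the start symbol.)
Augment with S' → S and build the canonical LR(0) collection (I0 = CLOSURE({[S' → . S]}), then GOTO on every symbol after a dot until no new states appear). It has 13 states:
  I0: { [S → . ) c], [S → . c X c], [S → . c c], [S → . n )], [S' → . S] }  — shift
  I1: { [S → ) . c] }  — shift
  I2: { [S' → S .] }  — accept
  I3: { [S → c . X c], [S → c . c], [X → . X n], [X → . d n] }  — shift
  I4: { [S → n . )] }  — shift
  I5: { [S → n ) .] }  — reduce
  I6: { [S → c X . c], [X → X . n] }  — shift
  I7: { [S → c c .] }  — reduce
  I8: { [X → d . n] }  — shift
  I9: { [X → d n .] }  — reduce
  I10: { [S → c X c .] }  — reduce
  I11: { [X → X n .] }  — reduce
  I12: { [S → ) c .] }  — reduce

Every state is either a pure shift/goto state or contains exactly one complete item and nothing to shift — no conflicts. The grammar is LR(0).

Answer: Yes, the grammar is LR(0)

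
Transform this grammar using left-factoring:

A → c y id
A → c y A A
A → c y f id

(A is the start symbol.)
A → c y A'
A' → id
A' → A A
A' → f id

Left-factoring transforms A → αβ₁ | αβ₂ into A → αA' and A' → β₁ | β₂
(α is the longest common prefix among the alternatives). Repeat until
no nonterminal has two alternatives with a common prefix.

Round 1: A has alternatives sharing prefix 'c y'. Introduce A': A → c y A'
  Add: A' → id
  Add: A' → A A
  Add: A' → f id

No remaining common prefixes — done.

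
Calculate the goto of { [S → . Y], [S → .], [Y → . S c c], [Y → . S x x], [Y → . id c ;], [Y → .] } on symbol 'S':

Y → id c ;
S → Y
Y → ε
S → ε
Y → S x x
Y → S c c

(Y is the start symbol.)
GOTO(I, 'S') = CLOSURE({ [A → αX.β] : [A → α.Xβ] ∈ I, X = 'S' })

Items with dot before 'S', with the dot advanced:
  [Y → . S c c] → [Y → S . c c]
  [Y → . S x x] → [Y → S . x x]
Closure adds nothing (no advanced item has the dot before a non-terminal).

GOTO = { [Y → S . c c], [Y → S . x x] }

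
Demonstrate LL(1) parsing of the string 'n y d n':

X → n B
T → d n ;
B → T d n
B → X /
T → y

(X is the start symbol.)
LL(1) parsing maintains a stack (initially the start symbol over $) and the input. At each step: if the stack top is a terminal, match it against the current input token; if it is a non-terminal N, replace it with the RHS of M[N, lookahead] (the unique production whose predict set contains the lookahead).

Stack is shown with the top on the left.

Stack    Input      Action
--------------------------
X $      n y d n $  output X → n B
n B $    n y d n $  match 'n'
B $      y d n $    output B → T d n
T d n $  y d n $    output T → y
y d n $  y d n $    match 'y'
d n $    d n $      match 'd'
n $      n $        match 'n'
$        $          accept

The string is accepted.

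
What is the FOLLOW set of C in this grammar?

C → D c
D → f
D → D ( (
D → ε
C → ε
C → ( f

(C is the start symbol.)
C is the start symbol, so $ ∈ FOLLOW(C).
C does not occur on any right-hand side.

Taking the union: FOLLOW(C) = { $ }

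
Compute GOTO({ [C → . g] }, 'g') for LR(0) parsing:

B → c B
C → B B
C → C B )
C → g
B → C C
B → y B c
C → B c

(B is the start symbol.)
{ [C → g .] }

GOTO(I, 'g') = CLOSURE({ [A → αX.β] : [A → α.Xβ] ∈ I, X = 'g' })

Items with dot before 'g', with the dot advanced:
  [C → . g] → [C → g .]
Closure adds nothing (no advanced item has the dot before a non-terminal).

GOTO = { [C → g .] }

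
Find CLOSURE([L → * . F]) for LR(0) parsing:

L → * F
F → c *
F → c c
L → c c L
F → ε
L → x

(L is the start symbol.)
Start with: [L → * . F]
  [L → * . F] has the dot before F: add [F → . c *], [F → . c c], [F → .]
No further items can be added.

CLOSURE = { [F → . c *], [F → . c c], [F → .], [L → * . F] }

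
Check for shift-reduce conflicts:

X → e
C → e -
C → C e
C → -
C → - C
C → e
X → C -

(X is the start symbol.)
Yes — I1: [C → - .] vs [C → . -]; I4: [C → e .] vs [C → e . -]; I8: [C → - C .] vs [C → C . e]; I9: [C → e .] vs [C → e . -]

A shift-reduce conflict occurs when an LR(0) state has both:
  - a complete (reduce) item [A → α .] (dot at the end), and
  - a shift item [B → β . c γ] (dot before a terminal).

Augment with X' → X and build the canonical LR(0) collection (I0 = CLOSURE({[X' → . X]}), then GOTO on every symbol after a dot until no new states appear). It has 10 states:
  I0: { [C → . - C], [C → . -], [C → . C e], [C → . e -], [C → . e], [X → . C -], [X → . e], [X' → . X] }  — shift
  I1: { [C → - . C], [C → - .], [C → . - C], [C → . -], [C → . C e], [C → . e -], [C → . e] }  — shift, reduce
  I2: { [C → C . e], [X → C . -] }  — shift
  I3: { [X' → X .] }  — accept
  I4: { [C → e . -], [C → e .], [X → e .] }  — shift, 2 reduces
  I5: { [C → e - .] }  — reduce
  I6: { [X → C - .] }  — reduce
  I7: { [C → C e .] }  — reduce
  I8: { [C → - C .], [C → C . e] }  — shift, reduce
  I9: { [C → e . -], [C → e .] }  — shift, reduce

I1 contains reduce item [C → - .] and shift items [C → . -], [C → . - C], [C → . e], [C → . e -] — shift-reduce conflict.
I4 contains reduce items [C → e .], [X → e .] and shift item [C → e . -] — shift-reduce conflict.
I8 contains reduce item [C → - C .] and shift item [C → C . e] — shift-reduce conflict.
I9 contains reduce item [C → e .] and shift item [C → e . -] — shift-reduce conflict.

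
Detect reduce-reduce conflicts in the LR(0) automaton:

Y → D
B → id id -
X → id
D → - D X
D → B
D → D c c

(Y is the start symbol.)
No reduce-reduce conflicts

Augment with Y' → Y and build the canonical LR(0) collection (I0 = CLOSURE({[Y' → . Y]}), then GOTO on every symbol after a dot until no new states appear). It has 13 states:
  I0: { [B → . id id -], [D → . - D X], [D → . B], [D → . D c c], [Y → . D], [Y' → . Y] }  — shift
  I1: { [B → . id id -], [D → - . D X], [D → . - D X], [D → . B], [D → . D c c] }  — shift
  I2: { [D → B .] }  — reduce
  I3: { [D → D . c c], [Y → D .] }  — shift, reduce
  I4: { [Y' → Y .] }  — accept
  I5: { [B → id . id -] }  — shift
  I6: { [B → id id . -] }  — shift
  I7: { [B → id id - .] }  — reduce
  I8: { [D → D c . c] }  — shift
  I9: { [D → D c c .] }  — reduce
  I10: { [D → - D . X], [D → D . c c], [X → . id] }  — shift
  I11: { [D → - D X .] }  — reduce
  I12: { [X → id .] }  — reduce

No state contains more than one complete item.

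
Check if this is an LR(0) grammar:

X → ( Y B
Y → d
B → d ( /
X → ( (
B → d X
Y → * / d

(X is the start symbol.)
Yes, the grammar is LR(0)

A grammar is LR(0) if no state in the canonical LR(0) collection has:
  - both a shift item (dot before a terminal) and a complete item (shift-reduce conflict), or
  - two or more complete items (reduce-reduce conflict; the accept item [X' → X .] counts as a complete item here).

Augment with X' → X and build the canonical LR(0) collection (I0 = CLOSURE({[X' → . X]}), then GOTO on every symbol after a dot until no new states appear). It has 14 states:
  I0: { [X → . ( (], [X → . ( Y B], [X' → . X] }  — shift
  I1: { [X → ( . (], [X → ( . Y B], [Y → . * / d], [Y → . d] }  — shift
  I2: { [X' → X .] }  — accept
  I3: { [X → ( ( .] }  — reduce
  I4: { [Y → * . / d] }  — shift
  I5: { [B → . d ( /], [B → . d X], [X → ( Y . B] }  — shift
  I6: { [Y → d .] }  — reduce
  I7: { [X → ( Y B .] }  — reduce
  I8: { [B → d . ( /], [B → d . X], [X → . ( (], [X → . ( Y B] }  — shift
  I9: { [B → d ( . /], [X → ( . (], [X → ( . Y B], [Y → . * / d], [Y → . d] }  — shift
  I10: { [B → d X .] }  — reduce
  I11: { [B → d ( / .] }  — reduce
  I12: { [Y → * / . d] }  — shift
  I13: { [Y → * / d .] }  — reduce

Every state is either a pure shift/goto state or contains exactly one complete item and nothing to shift — no conflicts. The grammar is LR(0).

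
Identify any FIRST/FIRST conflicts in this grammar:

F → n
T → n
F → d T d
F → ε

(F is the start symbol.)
A FIRST/FIRST conflict occurs when two productions N → α and N → β for the same non-terminal have FIRST(α) ∩ FIRST(β) ≠ ∅ (with ε ∈ FIRST of a nullable right-hand side, so two nullable alternatives also conflict).

Productions for F:
  F → n: FIRST = { 'n' }
  F → d T d: FIRST = { 'd' }
  F → ε: FIRST = { ε }
T has only one production, so no FIRST/FIRST conflict is possible there.

All alternatives of each non-terminal have pairwise disjoint FIRST sets.

Answer: No FIRST/FIRST conflicts.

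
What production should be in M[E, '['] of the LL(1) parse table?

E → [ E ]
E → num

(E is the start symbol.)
To find M[E, '['], we find productions for E where '[' is in the predict set (PREDICT(N → α) = (FIRST(α) \ {ε}) ∪ (FOLLOW(N) if α ⇒* ε)).

E → [ E ]: PREDICT = { '[' }
  '[' is in predict set, so this production goes in M[E, '[']
E → num: PREDICT = { 'num' }

M[E, '['] = E → [ E ]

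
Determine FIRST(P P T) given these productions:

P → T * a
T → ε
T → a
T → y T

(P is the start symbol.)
{ '*', 'a', 'y' }

FIRST sets of the non-terminals involved (from the grammar, by fixed-point iteration):
  FIRST(P) = { '*', 'a', 'y' }

To compute FIRST(P P T), process the symbols left to right:
Symbol P is a non-terminal. Add FIRST(P) \ {ε} = { '*', 'a', 'y' }
P is not nullable (ε ∉ FIRST(P)), so stop here.
FIRST(P P T) = { '*', 'a', 'y' }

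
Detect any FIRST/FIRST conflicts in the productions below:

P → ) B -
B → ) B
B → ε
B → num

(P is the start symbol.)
A FIRST/FIRST conflict occurs when two productions N → α and N → β for the same non-terminal have FIRST(α) ∩ FIRST(β) ≠ ∅ (with ε ∈ FIRST of a nullable right-hand side, so two nullable alternatives also conflict).

Productions for B:
  B → ) B: FIRST = { ')' }
  B → ε: FIRST = { ε }
  B → num: FIRST = { 'num' }
P has only one production, so no FIRST/FIRST conflict is possible there.

All alternatives of each non-terminal have pairwise disjoint FIRST sets.

Answer: No FIRST/FIRST conflicts.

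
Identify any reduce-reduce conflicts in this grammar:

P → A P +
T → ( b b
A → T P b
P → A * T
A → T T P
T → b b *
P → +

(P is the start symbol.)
A reduce-reduce conflict occurs when an LR(0) state has two complete items [A → α .] and [B → β .] — both call for a reduction, and with no lookahead the parser cannot choose between them.

Augment with P' → P and build the canonical LR(0) collection (I0 = CLOSURE({[P' → . P]}), then GOTO on every symbol after a dot until no new states appear). It has 19 states:
  I0: { [A → . T P b], [A → . T T P], [P → . +], [P → . A * T], [P → . A P +], [P' → . P], [T → . ( b b], [T → . b b *] }  — shift
  I1: { [T → ( . b b] }  — shift
  I2: { [P → + .] }  — reduce
  I3: { [A → . T P b], [A → . T T P], [P → . +], [P → . A * T], [P → . A P +], [P → A . * T], [P → A . P +], [T → . ( b b], [T → . b b *] }  — shift
  I4: { [P' → P .] }  — accept
  I5: { [A → . T P b], [A → . T T P], [A → T . P b], [A → T . T P], [P → . +], [P → . A * T], [P → . A P +], [T → . ( b b], [T → . b b *] }  — shift
  I6: { [T → b . b *] }  — shift
  I7: { [T → b b . *] }  — shift
  I8: { [T → b b * .] }  — reduce
  I9: { [A → T P . b] }  — shift
  I10: { [A → . T P b], [A → . T T P], [A → T . P b], [A → T . T P], [A → T T . P], [P → . +], [P → . A * T], [P → . A P +], [T → . ( b b], [T → . b b *] }  — shift
  I11: { [A → T P . b], [A → T T P .] }  — shift, reduce
  I12: { [A → T P b .] }  — reduce
  I13: { [P → A * . T], [T → . ( b b], [T → . b b *] }  — shift
  I14: { [P → A P . +] }  — shift
  I15: { [P → A P + .] }  — reduce
  I16: { [P → A * T .] }  — reduce
  I17: { [T → ( b . b] }  — shift
  I18: { [T → ( b b .] }  — reduce

No state contains more than one complete item.

Answer: No reduce-reduce conflicts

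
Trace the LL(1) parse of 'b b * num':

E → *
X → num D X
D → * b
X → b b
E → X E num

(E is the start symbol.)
LL(1) parsing maintains a stack (initially the start symbol over $) and the input. At each step: if the stack top is a terminal, match it against the current input token; if it is a non-terminal N, replace it with the RHS of M[N, lookahead] (the unique production whose predict set contains the lookahead).

Stack is shown with the top on the left.

Stack        Input        Action
--------------------------------
E $          b b * num $  output E → X E num
X E num $    b b * num $  output X → b b
b b E num $  b b * num $  match 'b'
b E num $    b * num $    match 'b'
E num $      * num $      output E → *
* num $      * num $      match '*'
num $        num $        match 'num'
$            $            accept

The string is accepted.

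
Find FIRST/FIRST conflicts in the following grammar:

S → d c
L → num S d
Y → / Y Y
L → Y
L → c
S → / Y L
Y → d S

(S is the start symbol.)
No FIRST/FIRST conflicts.

A FIRST/FIRST conflict occurs when two productions N → α and N → β for the same non-terminal have FIRST(α) ∩ FIRST(β) ≠ ∅ (with ε ∈ FIRST of a nullable right-hand side, so two nullable alternatives also conflict).

FIRST sets of the non-terminals at (or reachable through a nullable prefix from) the front of some alternative:
  FIRST(Y) = { '/', 'd' }

Productions for S:
  S → d c: FIRST = { 'd' }
  S → / Y L: FIRST = { '/' }
Productions for L:
  L → num S d: FIRST = { 'num' }
  L → Y: FIRST = { '/', 'd' }
  L → c: FIRST = { 'c' }
Productions for Y:
  Y → / Y Y: FIRST = { '/' }
  Y → d S: FIRST = { 'd' }

All alternatives of each non-terminal have pairwise disjoint FIRST sets.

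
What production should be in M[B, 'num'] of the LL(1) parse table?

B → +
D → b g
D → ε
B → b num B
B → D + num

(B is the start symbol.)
Empty (error entry)

To find M[B, 'num'], we find productions for B where 'num' is in the predict set (PREDICT(N → α) = (FIRST(α) \ {ε}) ∪ (FOLLOW(N) if α ⇒* ε)).

Relevant sets:
  FIRST(D) = { 'b', ε }

B → +: PREDICT = { '+' }
B → b num B: PREDICT = { 'b' }
B → D + num: PREDICT = { '+', 'b' }

M[B, 'num'] is empty (no production applies)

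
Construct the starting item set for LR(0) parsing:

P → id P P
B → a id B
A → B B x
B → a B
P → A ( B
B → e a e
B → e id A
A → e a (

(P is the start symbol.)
First, augment the grammar with P' → P
I₀ = CLOSURE({ [P' → . P] }):
  [P' → . P] has the dot before P: add [P → . id P P], [P → . A ( B]
  [P → . A ( B] has the dot before A: add [A → . B B x], [A → . e a (]
  [A → . B B x] has the dot before B: add [B → . a id B], [B → . a B], [B → . e a e], [B → . e id A]
No further items can be added.

I₀ = { [A → . B B x], [A → . e a (], [B → . a B], [B → . a id B], [B → . e a e], [B → . e id A], [P → . A ( B], [P → . id P P], [P' → . P] }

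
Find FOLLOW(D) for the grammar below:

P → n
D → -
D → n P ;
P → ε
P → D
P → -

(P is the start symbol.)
To compute FOLLOW(D), find every occurrence of D on a right-hand side N → α D β: add FIRST(β) \ {ε}, and if β is empty or nullable also add FOLLOW(N). Iterate to a fixed point.

In P → D: D is at the end, add FOLLOW(P)

The FOLLOW sets referred to above (computed the same way, to a fixed point):
  FOLLOW(P) = { $, ';' }

Taking the union: FOLLOW(D) = { $, ';' }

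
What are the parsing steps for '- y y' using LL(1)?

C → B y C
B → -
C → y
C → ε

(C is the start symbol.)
LL(1) parsing maintains a stack (initially the start symbol over $) and the input. At each step: if the stack top is a terminal, match it against the current input token; if it is a non-terminal N, replace it with the RHS of M[N, lookahead] (the unique production whose predict set contains the lookahead).

Stack is shown with the top on the left.

Stack    Input    Action
------------------------
C $      - y y $  output C → B y C
B y C $  - y y $  output B → -
- y C $  - y y $  match '-'
y C $    y y $    match 'y'
C $      y $      output C → y
y $      y $      match 'y'
$        $        accept

The string is accepted.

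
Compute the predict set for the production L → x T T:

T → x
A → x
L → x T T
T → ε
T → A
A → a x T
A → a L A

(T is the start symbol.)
{ 'x' }

PREDICT(L → x T T) = (FIRST(RHS) \ {ε}) ∪ (FOLLOW(L) if ε ∈ FIRST(RHS), i.e. RHS ⇒* ε)
FIRST(x T T) = { 'x' }
ε ∉ FIRST(x T T), so FOLLOW(L) is not added.
PREDICT(L → x T T) = { 'x' }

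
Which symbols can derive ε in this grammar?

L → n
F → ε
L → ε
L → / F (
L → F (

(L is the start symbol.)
{ 'F', 'L' }

ε-productions: F → ε, L → ε
So F, L are immediately nullable.
Every non-terminal is now nullable.
Nullable = { 'F', 'L' }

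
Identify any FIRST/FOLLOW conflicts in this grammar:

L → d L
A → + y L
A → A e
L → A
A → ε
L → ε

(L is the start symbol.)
A FIRST/FOLLOW conflict occurs when a non-terminal N has a nullable alternative N → β (β ⇒* ε) and another alternative N → α with FIRST(α) ∩ FOLLOW(N) ≠ ∅: on such a lookahead the parser cannot decide between expanding α and letting N vanish via β.

Nullable non-terminals: A, L.
FIRST sets used below: FIRST(A) = { '+', 'e', ε }

A: nullable alternative(s) A → ε; FOLLOW(A) = { $, 'e' }
  A → + y L: FIRST \ {ε} = { '+' } — disjoint from FOLLOW(A)
  A → A e: FIRST \ {ε} = { '+', 'e' } — overlaps FOLLOW(A) on { 'e' }: CONFLICT
  A → ε: FIRST \ {ε} = { } — this is the only nullable alternative, skip

L: nullable alternative(s) L → A, L → ε; FOLLOW(L) = { $, 'e' }
  L → d L: FIRST \ {ε} = { 'd' } — disjoint from FOLLOW(L)
  L → A: FIRST \ {ε} = { '+', 'e' } — overlaps FOLLOW(L) on { 'e' }: CONFLICT
  L → ε: FIRST \ {ε} = { } — disjoint from FOLLOW(L)

So the grammar has 2 FIRST/FOLLOW conflicts (marked CONFLICT above).

Answer: Yes. L → A with FOLLOW(L) on { 'e' }; A → A e with FOLLOW(A) on { 'e' }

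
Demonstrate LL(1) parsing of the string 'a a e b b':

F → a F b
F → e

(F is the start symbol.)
Stack is shown with the top on the left.

Stack      Input        Action
------------------------------
F $        a a e b b $  output F → a F b
a F b $    a a e b b $  match 'a'
F b $      a e b b $    output F → a F b
a F b b $  a e b b $    match 'a'
F b b $    e b b $      output F → e
e b b $    e b b $      match 'e'
b b $      b b $        match 'b'
b $        b $          match 'b'
$          $            accept

The string is accepted.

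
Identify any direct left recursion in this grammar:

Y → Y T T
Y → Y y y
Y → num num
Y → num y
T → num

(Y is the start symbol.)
Yes, Y is left-recursive

Direct left recursion occurs when N → N α for some non-terminal N (the right-hand side begins with the left-hand side itself).

Y → Y T T: LEFT RECURSIVE (starts with Y)
Y → Y y y: LEFT RECURSIVE (starts with Y)
Y → num num: starts with num
Y → num y: starts with num
T → num: starts with num

The grammar has direct left recursion on: Y.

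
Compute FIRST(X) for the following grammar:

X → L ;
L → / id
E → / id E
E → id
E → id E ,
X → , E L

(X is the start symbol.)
To compute FIRST(X), examine every production with X on the left-hand side, reading each right-hand side left to right until a non-nullable symbol is reached.

FIRST sets of the other non-terminals involved (by the same procedure, iterated to a fixed point):
  FIRST(L) = { '/' }

From X → L ;:
  - L is a non-terminal: add FIRST(L) \ {ε} = { '/' }
    L is not nullable, so stop
From X → , E L:
  - ',' is a terminal: add ',' and stop

Collecting: FIRST(X) = { ',', '/' }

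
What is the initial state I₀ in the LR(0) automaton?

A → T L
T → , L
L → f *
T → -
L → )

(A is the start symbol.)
{ [A → . T L], [A' → . A], [T → . , L], [T → . -] }

First, augment the grammar with A' → A
I₀ = CLOSURE({ [A' → . A] }):
  [A' → . A] has the dot before A: add [A → . T L]
  [A → . T L] has the dot before T: add [T → . , L], [T → . -]
No further items can be added.

I₀ = { [A → . T L], [A' → . A], [T → . , L], [T → . -] }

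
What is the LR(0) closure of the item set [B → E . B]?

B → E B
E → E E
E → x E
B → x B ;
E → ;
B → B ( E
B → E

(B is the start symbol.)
To compute CLOSURE, for each item [A → α.Bβ] where B is a non-terminal, add [B → .γ] for all productions B → γ; repeat for the newly added items until nothing changes.

Start with: [B → E . B]
  [B → E . B] has the dot before B: add [B → . E B], [B → . x B ;], [B → . B ( E], [B → . E]
  [B → . E B] has the dot before E: add [E → . E E], [E → . x E], [E → . ;]
No further items can be added.

CLOSURE = { [B → . B ( E], [B → . E B], [B → . E], [B → . x B ;], [B → E . B], [E → . ;], [E → . E E], [E → . x E] }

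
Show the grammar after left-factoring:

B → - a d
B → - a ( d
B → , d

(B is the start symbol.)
Left-factoring transforms A → αβ₁ | αβ₂ into A → αA' and A' → β₁ | β₂
(α is the longest common prefix among the alternatives). Repeat until
no nonterminal has two alternatives with a common prefix.

Round 1: B has alternatives sharing prefix '- a'. Introduce B': B → - a B'
  Add: B' → d
  Add: B' → ( d

No remaining common prefixes — done.

Resulting grammar:
B → - a B'
B' → d
B' → ( d
B → , d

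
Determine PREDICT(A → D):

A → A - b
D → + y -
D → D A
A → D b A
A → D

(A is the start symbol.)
{ '+' }

PREDICT(A → D) = (FIRST(RHS) \ {ε}) ∪ (FOLLOW(A) if ε ∈ FIRST(RHS), i.e. RHS ⇒* ε)
FIRST(D) = { '+' }
FIRST(D) = { '+' }
ε ∉ FIRST(D), so FOLLOW(A) is not added.
PREDICT(A → D) = { '+' }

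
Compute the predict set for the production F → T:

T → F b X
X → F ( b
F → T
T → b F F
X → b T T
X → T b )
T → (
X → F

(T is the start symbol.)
PREDICT(F → T) = (FIRST(RHS) \ {ε}) ∪ (FOLLOW(F) if ε ∈ FIRST(RHS), i.e. RHS ⇒* ε)
FIRST(T) = { '(', 'b' }
FIRST(T) = { '(', 'b' }
ε ∉ FIRST(T), so FOLLOW(F) is not added.
PREDICT(F → T) = { '(', 'b' }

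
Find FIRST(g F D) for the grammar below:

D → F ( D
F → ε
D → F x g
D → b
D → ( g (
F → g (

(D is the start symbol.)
To compute FIRST(g F D), process the symbols left to right:
Symbol g is a terminal. Add 'g' and stop.
FIRST(g F D) = { 'g' }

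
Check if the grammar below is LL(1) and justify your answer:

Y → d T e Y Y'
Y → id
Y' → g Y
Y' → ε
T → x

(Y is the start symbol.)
No. Predict set conflict for Y': { 'g' }

A grammar is LL(1) if for each non-terminal N with multiple productions, the predict sets of those productions are pairwise disjoint, where PREDICT(N → α) = (FIRST(α) \ {ε}) ∪ (FOLLOW(N) if α ⇒* ε).

Relevant sets:
  FOLLOW(Y') = { $, 'g' }

For Y:
  PREDICT(Y → d T e Y Y') = { 'd' }
  PREDICT(Y → id) = { 'id' }
For Y':
  PREDICT(Y' → g Y) = { 'g' }
  PREDICT(Y' → ε) = { $, 'g' }
T has a single production, so nothing to check there.

Conflict found: Predict set conflict for Y': { 'g' }
The grammar is NOT LL(1).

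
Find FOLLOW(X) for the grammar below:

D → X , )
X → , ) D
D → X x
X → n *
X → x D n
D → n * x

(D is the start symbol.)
{ ',', 'x' }

In D → X , ): X is followed by ',' ')', add FIRST(',' ')') \ {ε} = { ',' }
In D → X x: X is followed by x, add FIRST(x) \ {ε} = { 'x' }

Taking the union: FOLLOW(X) = { ',', 'x' }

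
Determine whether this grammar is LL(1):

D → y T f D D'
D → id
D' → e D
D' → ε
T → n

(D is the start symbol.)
A grammar is LL(1) if for each non-terminal N with multiple productions, the predict sets of those productions are pairwise disjoint, where PREDICT(N → α) = (FIRST(α) \ {ε}) ∪ (FOLLOW(N) if α ⇒* ε).

Relevant sets:
  FOLLOW(D') = { $, 'e' }

For D:
  PREDICT(D → y T f D D') = { 'y' }
  PREDICT(D → id) = { 'id' }
For D':
  PREDICT(D' → e D) = { 'e' }
  PREDICT(D' → ε) = { $, 'e' }
T has a single production, so nothing to check there.

Conflict found: Predict set conflict for D': { 'e' }
The grammar is NOT LL(1).

Answer: No. Predict set conflict for D': { 'e' }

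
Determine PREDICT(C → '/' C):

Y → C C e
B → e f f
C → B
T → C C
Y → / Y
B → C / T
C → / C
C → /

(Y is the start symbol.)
PREDICT(C → '/' C) = (FIRST(RHS) \ {ε}) ∪ (FOLLOW(C) if ε ∈ FIRST(RHS), i.e. RHS ⇒* ε)
FIRST('/' C) = { '/' }
ε ∉ FIRST('/' C), so FOLLOW(C) is not added.
PREDICT(C → '/' C) = { '/' }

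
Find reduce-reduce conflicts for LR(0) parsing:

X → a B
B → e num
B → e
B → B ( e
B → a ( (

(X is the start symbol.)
A reduce-reduce conflict occurs when an LR(0) state has two complete items [A → α .] and [B → β .] — both call for a reduction, and with no lookahead the parser cannot choose between them.

Augment with X' → X and build the canonical LR(0) collection (I0 = CLOSURE({[X' → . X]}), then GOTO on every symbol after a dot until no new states appear). It has 11 states:
  I0: { [X → . a B], [X' → . X] }  — shift
  I1: { [X' → X .] }  — accept
  I2: { [B → . B ( e], [B → . a ( (], [B → . e num], [B → . e], [X → a . B] }  — shift
  I3: { [B → B . ( e], [X → a B .] }  — shift, reduce
  I4: { [B → a . ( (] }  — shift
  I5: { [B → e . num], [B → e .] }  — shift, reduce
  I6: { [B → e num .] }  — reduce
  I7: { [B → a ( . (] }  — shift
  I8: { [B → a ( ( .] }  — reduce
  I9: { [B → B ( . e] }  — shift
  I10: { [B → B ( e .] }  — reduce

No state contains more than one complete item.

Answer: No reduce-reduce conflicts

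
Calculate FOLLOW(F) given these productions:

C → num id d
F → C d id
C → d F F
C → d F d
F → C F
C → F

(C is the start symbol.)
To compute FOLLOW(F), find every occurrence of F on a right-hand side N → α F β: add FIRST(β) \ {ε}, and if β is empty or nullable also add FOLLOW(N). Iterate to a fixed point.

In C → d F F: F is followed by F, add FIRST(F) \ {ε} = { 'd', 'num' }
In C → d F F: F is at the end, add FOLLOW(C)
In C → d F d: F is followed by d, add FIRST(d) \ {ε} = { 'd' }
In F → C F: F is at the end; this adds FOLLOW(F) to itself — nothing new
In C → F: F is at the end, add FOLLOW(C)

The FOLLOW sets referred to above (computed the same way, to a fixed point):
  FOLLOW(C) = { $, 'd', 'num' }

Taking the union: FOLLOW(F) = { $, 'd', 'num' }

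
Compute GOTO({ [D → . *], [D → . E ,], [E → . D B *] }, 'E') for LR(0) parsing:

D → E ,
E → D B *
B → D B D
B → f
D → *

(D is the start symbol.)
{ [D → E . ,] }

GOTO(I, 'E') = CLOSURE({ [A → αX.β] : [A → α.Xβ] ∈ I, X = 'E' })

Items with dot before 'E', with the dot advanced:
  [D → . E ,] → [D → E . ,]
Closure adds nothing (no advanced item has the dot before a non-terminal).

GOTO = { [D → E . ,] }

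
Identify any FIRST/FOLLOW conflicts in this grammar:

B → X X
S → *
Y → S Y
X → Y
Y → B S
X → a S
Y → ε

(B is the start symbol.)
Nullable non-terminals: B, X, Y.
FIRST sets used below: FIRST(Y) = { '*', 'a', ε }, FIRST(S) = { '*' }, FIRST(B) = { '*', 'a', ε }
B has a nullable alternative but only one production, so nothing to check.

X: nullable alternative(s) X → Y; FOLLOW(X) = { $, '*', 'a' }
  X → Y: FIRST \ {ε} = { '*', 'a' } — this is the only nullable alternative, skip
  X → a S: FIRST \ {ε} = { 'a' } — overlaps FOLLOW(X) on { 'a' }: CONFLICT

Y: nullable alternative(s) Y → ε; FOLLOW(Y) = { $, '*', 'a' }
  Y → S Y: FIRST \ {ε} = { '*' } — overlaps FOLLOW(Y) on { '*' }: CONFLICT
  Y → B S: FIRST \ {ε} = { '*', 'a' } — overlaps FOLLOW(Y) on { '*', 'a' }: CONFLICT
  Y → ε: FIRST \ {ε} = { } — this is the only nullable alternative, skip

S has no nullable alternative, so no FIRST/FOLLOW check is needed there.

So the grammar has 3 FIRST/FOLLOW conflicts (marked CONFLICT above).

Answer: Yes. Y → S Y with FOLLOW(Y) on { '*' }; Y → B S with FOLLOW(Y) on { '*', 'a' }; X → a S with FOLLOW(X) on { 'a' }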